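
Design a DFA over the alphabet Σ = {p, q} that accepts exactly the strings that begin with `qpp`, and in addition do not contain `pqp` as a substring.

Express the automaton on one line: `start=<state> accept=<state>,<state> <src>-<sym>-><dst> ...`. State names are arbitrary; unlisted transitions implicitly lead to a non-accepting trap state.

start=A accept=H,I,K A-p->B A-q->C B-p->B B-q->D C-p->E C-q->F D-p->G D-q->F E-p->H E-q->D F-p->B F-q->F G-p->G G-q->G H-p->H H-q->I I-p->J I-q->K J-p->J J-q->J K-p->H K-q->K

Build one automaton per condition and run them in lockstep. The first has 5 states tracking whether the input so far still matches the prefix `qpp`; the second has 4 states tracking partial matches of the forbidden pattern `pqp`. A product state is a pair (one from each), accepting exactly when both do.
       p  q 
>  A   B  C 
   B   B  D 
   C   E  F 
   D   G  F 
   E   H  D 
   F   B  F 
   G   G  G 
 * H   H  I 
 * I   J  K 
   J   J  J 
 * K   H  K 
(> = start, * = accepting)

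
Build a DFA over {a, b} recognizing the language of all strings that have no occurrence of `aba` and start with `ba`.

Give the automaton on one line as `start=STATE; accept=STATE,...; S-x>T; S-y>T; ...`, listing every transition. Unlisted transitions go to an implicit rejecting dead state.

Build one automaton per condition and run them in lockstep. The first has 4 states tracking partial matches of the forbidden pattern `aba`; the second has 4 states tracking whether the input so far still matches the prefix `ba`. A product state is a pair (one from each), accepting exactly when both do. After merging equivalent states the machine shrinks.
        a   b  
>  q0   q1  q2 
   q1   q1  q1 
   q2   q3  q1 
 * q3   q3  q4 
 * q4   q1  q5 
 * q5   q3  q5 
(> = start, * = accepting)

start=q0; accept=q3,q4,q5; q0-a>q1; q0-b>q2; q1-a>q1; q1-b>q1; q2-a>q3; q2-b>q1; q3-a>q3; q3-b>q4; q4-a>q1; q4-b>q5; q5-a>q3; q5-b>q5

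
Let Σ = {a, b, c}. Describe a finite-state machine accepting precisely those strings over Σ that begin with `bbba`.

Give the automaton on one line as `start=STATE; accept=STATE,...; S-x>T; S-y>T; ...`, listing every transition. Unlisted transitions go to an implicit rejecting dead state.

start=S0; accept=S4; S0-a>S5; S0-b>S1; S0-c>S5; S1-a>S5; S1-b>S2; S1-c>S5; S2-a>S5; S2-b>S3; S2-c>S5; S3-a>S4; S3-b>S5; S3-c>S5; S4-a>S4; S4-b>S4; S4-c>S4; S5-a>S5; S5-b>S5; S5-c>S5

Check the first 4 symbols one by one: S0 through S3 record how many have matched `bbba` so far; any wrong symbol goes to the dead state S5. After all 4 match we enter the accepting sink S4.
        a   b   c  
>  S0   S5  S1  S5 
   S1   S5  S2  S5 
   S2   S5  S3  S5 
   S3   S4  S5  S5 
 * S4   S4  S4  S4 
   S5   S5  S5  S5 
(> = start, * = accepting)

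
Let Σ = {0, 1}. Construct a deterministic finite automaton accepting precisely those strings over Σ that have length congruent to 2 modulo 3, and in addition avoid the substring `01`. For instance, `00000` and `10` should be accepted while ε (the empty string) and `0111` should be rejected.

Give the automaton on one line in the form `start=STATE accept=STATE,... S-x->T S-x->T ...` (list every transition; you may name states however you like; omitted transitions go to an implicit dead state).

Run two small machines in parallel and take their product. The first has 3 states tracking the input length modulo 3; the second has 3 states tracking partial matches of the forbidden pattern `01`. A product state is a pair (one from each), accepting exactly when both do. After merging equivalent states the machine shrinks.
        0   1  
>  S0   S1  S2 
   S1   S3  S4 
   S2   S3  S5 
 * S3   S6  S4 
   S4   S4  S4 
 * S5   S6  S0 
   S6   S1  S4 
(> = start, * = accepting)

start=S0 accept=S3,S5 S0-0->S1 S0-1->S2 S1-0->S3 S1-1->S4 S2-0->S3 S2-1->S5 S3-0->S6 S3-1->S4 S4-0->S4 S4-1->S4 S5-0->S6 S5-1->S0 S6-0->S1 S6-1->S4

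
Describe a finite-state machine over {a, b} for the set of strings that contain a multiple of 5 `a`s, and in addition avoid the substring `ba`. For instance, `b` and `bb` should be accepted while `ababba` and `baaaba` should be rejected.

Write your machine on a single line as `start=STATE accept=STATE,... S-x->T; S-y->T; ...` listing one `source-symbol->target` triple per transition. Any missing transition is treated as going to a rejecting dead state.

start=S0; accept=S0,S2; S0-a->S1; S0-b->S2; S1-a->S3; S1-b->S4; S2-a->S4; S2-b->S2; S3-a->S5; S3-b->S4; S4-a->S4; S4-b->S4; S5-a->S6; S5-b->S4; S6-a->S0; S6-b->S4

Run two small machines in parallel and take their product. One (5 states) tracks the count of `a`s modulo 5; the other (3 states) tracks partial matches of the forbidden pattern `ba`. Each combined state is a pair, one component from each; accept when both components accept. Equivalent product states are then merged.
        a   b  
>* S0   S1  S2 
   S1   S3  S4 
 * S2   S4  S2 
   S3   S5  S4 
   S4   S4  S4 
   S5   S6  S4 
   S6   S0  S4 
(> = start, * = accepting)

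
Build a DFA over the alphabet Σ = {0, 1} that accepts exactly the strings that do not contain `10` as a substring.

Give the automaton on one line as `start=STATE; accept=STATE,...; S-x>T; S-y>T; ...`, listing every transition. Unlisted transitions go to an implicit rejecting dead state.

Track partial matches of the forbidden pattern `10`. State q2 is a dead state reached once `10` has occurred; every other state accepts. q0 means no part of `10` is currently matched.
        0   1  
>* q0   q0  q1 
 * q1   q2  q1 
   q2   q2  q2 
(> = start, * = accepting)

start=q0; accept=q0,q1; q0-0>q0; q0-1>q1; q1-0>q2; q1-1>q1; q2-0>q2; q2-1>q2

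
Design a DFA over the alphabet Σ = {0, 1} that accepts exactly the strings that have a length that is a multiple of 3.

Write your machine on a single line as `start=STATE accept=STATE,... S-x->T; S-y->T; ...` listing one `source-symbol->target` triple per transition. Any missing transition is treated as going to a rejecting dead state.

Only the length mod 3 matters, so use a 3-cycle: from any state, every input symbol moves to the next state, wrapping q2 back to q0. Mark q0 accepting.
With 3 states:
        0   1  
>* q0   q1  q1 
   q1   q2  q2 
   q2   q0  q0 
(> = start, * = accepting)

start=q0; accept=q0; q0-0->q1; q0-1->q1; q1-0->q2; q1-1->q2; q2-0->q0; q2-1->q0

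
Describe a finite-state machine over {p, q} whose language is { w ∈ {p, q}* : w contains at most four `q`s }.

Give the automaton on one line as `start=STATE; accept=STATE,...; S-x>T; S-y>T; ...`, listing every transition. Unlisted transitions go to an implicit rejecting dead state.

Count `q`s, saturating at 5: states s0 through s4 mean 0 through 4 `q`s seen; s5 means more than 4. Each `q` increments (capped at s5); other symbols loop. Accept from {s0, s1, s2, s3, s4}.
6 states suffice.
        p   q  
>* s0   s0  s1 
 * s1   s1  s2 
 * s2   s2  s3 
 * s3   s3  s4 
 * s4   s4  s5 
   s5   s5  s5 
(> = start, * = accepting)

start=s0; accept=s0,s1,s2,s3,s4; s0-p>s0; s0-q>s1; s1-p>s1; s1-q>s2; s2-p>s2; s2-q>s3; s3-p>s3; s3-q>s4; s4-p>s4; s4-q>s5; s5-p>s5; s5-q>s5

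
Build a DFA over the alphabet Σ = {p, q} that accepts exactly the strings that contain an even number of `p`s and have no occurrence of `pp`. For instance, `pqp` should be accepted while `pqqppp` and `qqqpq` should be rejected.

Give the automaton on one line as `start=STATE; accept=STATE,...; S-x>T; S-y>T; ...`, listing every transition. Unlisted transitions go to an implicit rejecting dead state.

start=S0; accept=S0,S4; S0-p>S1; S0-q>S0; S1-p>S2; S1-q>S3; S2-p>S2; S2-q>S2; S3-p>S4; S3-q>S3; S4-p>S2; S4-q>S0

Build one automaton per condition and run them in lockstep. The first has 2 states tracking the count of `p`s modulo 2; the second has 3 states tracking partial matches of the forbidden pattern `pp`. A product state is a pair (one from each), accepting exactly when both do. After merging equivalent states the machine shrinks.
With 5 states:
        p   q  
>* S0   S1  S0 
   S1   S2  S3 
   S2   S2  S2 
   S3   S4  S3 
 * S4   S2  S0 
(> = start, * = accepting)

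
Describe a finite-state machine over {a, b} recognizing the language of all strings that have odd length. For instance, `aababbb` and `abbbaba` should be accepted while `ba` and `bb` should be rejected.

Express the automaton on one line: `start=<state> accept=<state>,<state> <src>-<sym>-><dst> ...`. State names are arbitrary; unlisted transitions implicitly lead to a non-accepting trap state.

start=s0 accept=s1 s0-a->s1 s0-b->s1 s1-a->s0 s1-b->s0

Only the length mod 2 matters, so use a 2-cycle: from any state, every input symbol moves to the next state, wrapping s1 back to s0. Mark s1 accepting.
2 states suffice.
        a   b  
>  s0   s1  s1 
 * s1   s0  s0 
(> = start, * = accepting)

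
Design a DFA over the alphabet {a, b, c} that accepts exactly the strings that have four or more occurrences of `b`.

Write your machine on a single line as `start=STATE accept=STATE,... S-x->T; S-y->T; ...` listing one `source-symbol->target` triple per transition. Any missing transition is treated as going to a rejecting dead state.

start=S0; accept=S4,S5; S0-a->S0; S0-b->S1; S0-c->S0; S1-a->S1; S1-b->S2; S1-c->S1; S2-a->S2; S2-b->S3; S2-c->S2; S3-a->S3; S3-b->S4; S3-c->S3; S4-a->S4; S4-b->S5; S4-c->S4; S5-a->S5; S5-b->S5; S5-c->S5

Only the number of `b`s matters, and only up to 5. Make a chain S0 → S1 → S2 → S3 → S4 → S5 advanced by each `b` (with S5 absorbing); every other symbol self-loops. The accepting set is {S4, S5}.
6 states suffice.
        a   b   c  
>  S0   S0  S1  S0 
   S1   S1  S2  S1 
   S2   S2  S3  S2 
   S3   S3  S4  S3 
 * S4   S4  S5  S4 
 * S5   S5  S5  S5 
(> = start, * = accepting)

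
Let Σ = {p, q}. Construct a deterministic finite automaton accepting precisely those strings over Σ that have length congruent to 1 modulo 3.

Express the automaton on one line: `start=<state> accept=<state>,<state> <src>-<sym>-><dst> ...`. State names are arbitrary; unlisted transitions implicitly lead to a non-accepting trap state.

Count input length modulo 3: every symbol advances one step around the cycle s0 → s1 → s2 → s0. Accept at s1.
A 3-state machine:
        p   q  
>  s0   s1  s1 
 * s1   s2  s2 
   s2   s0  s0 
(> = start, * = accepting)

start=s0 accept=s1 s0-p->s1 s0-q->s1 s1-p->s2 s1-q->s2 s2-p->s0 s2-q->s0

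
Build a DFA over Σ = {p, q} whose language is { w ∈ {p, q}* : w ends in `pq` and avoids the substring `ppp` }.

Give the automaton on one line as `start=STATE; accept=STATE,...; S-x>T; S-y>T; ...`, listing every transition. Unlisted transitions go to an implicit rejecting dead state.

Run two small machines in parallel and take their product. One (3 states) tracks how much of the suffix `pq` has currently been matched; the other (4 states) tracks partial matches of the forbidden pattern `ppp`. Each combined state is a pair, one component from each; accept when both components accept.
A 7-state machine:
        p   q  
>  S0   S1  S0 
   S1   S2  S3 
   S2   S4  S3 
 * S3   S1  S0 
   S4   S4  S5 
   S5   S4  S6 
   S6   S4  S6 
(> = start, * = accepting)

start=S0; accept=S3; S0-p>S1; S0-q>S0; S1-p>S2; S1-q>S3; S2-p>S4; S2-q>S3; S3-p>S1; S3-q>S0; S4-p>S4; S4-q>S5; S5-p>S4; S5-q>S6; S6-p>S4; S6-q>S6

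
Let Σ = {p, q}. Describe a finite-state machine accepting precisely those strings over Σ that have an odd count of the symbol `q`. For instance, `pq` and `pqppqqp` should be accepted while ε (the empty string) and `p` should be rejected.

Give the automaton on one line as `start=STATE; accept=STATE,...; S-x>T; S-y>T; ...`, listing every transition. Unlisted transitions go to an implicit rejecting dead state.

The only thing that matters is how many `q`s have appeared, reduced mod 2. Use one state per residue: A for 0, …, B for 1. Reading `q` moves to the next residue; anything else stays put. B is accepting.
A 2-state machine:
       p  q 
>  A   A  B 
 * B   B  A 
(> = start, * = accepting)

start=A; accept=B; A-p>A; A-q>B; B-p>B; B-q>A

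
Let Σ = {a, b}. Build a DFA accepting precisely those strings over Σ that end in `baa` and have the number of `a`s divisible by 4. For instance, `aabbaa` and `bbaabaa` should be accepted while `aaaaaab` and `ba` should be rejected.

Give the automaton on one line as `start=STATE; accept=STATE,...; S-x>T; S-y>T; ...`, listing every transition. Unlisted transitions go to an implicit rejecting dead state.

start=q0; accept=q6; q0-a>q1; q0-b>q0; q1-a>q2; q1-b>q1; q2-a>q3; q2-b>q4; q3-a>q0; q3-b>q3; q4-a>q5; q4-b>q4; q5-a>q6; q5-b>q3; q6-a>q1; q6-b>q0

Build one automaton per condition and run them in lockstep. The first has 4 states tracking how much of the suffix `baa` has currently been matched; the second has 4 states tracking the count of `a`s modulo 4. A product state is a pair (one from each), accepting exactly when both do. Minimizing collapses redundant product states.
        a   b  
>  q0   q1  q0 
   q1   q2  q1 
   q2   q3  q4 
   q3   q0  q3 
   q4   q5  q4 
   q5   q6  q3 
 * q6   q1  q0 
(> = start, * = accepting)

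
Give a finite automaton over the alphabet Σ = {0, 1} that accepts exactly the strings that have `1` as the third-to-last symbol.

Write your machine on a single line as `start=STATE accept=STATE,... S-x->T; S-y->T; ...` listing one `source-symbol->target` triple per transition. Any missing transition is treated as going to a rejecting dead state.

A DFA must remember the last 3 symbols (since which symbol is third-to-last isn't known until the input ends). Use one state per possible window of the last ≤3 symbols; accept from those whose window starts with `1`.
With 15 states:
       0  1 
>  A   B  C 
   B   D  E 
   C   F  G 
   D   H  I 
   E   J  K 
   F   L  M 
   G   N  O 
   H   H  I 
   I   J  K 
   J   L  M 
   K   N  O 
 * L   H  I 
 * M   J  K 
 * N   L  M 
 * O   N  O 
(> = start, * = accepting)

start=A; accept=L,M,N,O; A-0->B; A-1->C; B-0->D; B-1->E; C-0->F; C-1->G; D-0->H; D-1->I; E-0->J; E-1->K; F-0->L; F-1->M; G-0->N; G-1->O; H-0->H; H-1->I; I-0->J; I-1->K; J-0->L; J-1->M; K-0->N; K-1->O; L-0->H; L-1->I; M-0->J; M-1->K; N-0->L; N-1->M; O-0->N; O-1->O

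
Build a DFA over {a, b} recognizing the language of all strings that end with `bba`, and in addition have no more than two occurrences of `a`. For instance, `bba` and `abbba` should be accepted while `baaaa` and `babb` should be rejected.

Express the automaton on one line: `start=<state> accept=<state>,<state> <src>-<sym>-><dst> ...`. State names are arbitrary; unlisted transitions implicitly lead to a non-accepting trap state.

start=s0 accept=s9,s12 s0-a->s1 s0-b->s2 s1-a->s3 s1-b->s4 s2-a->s1 s2-b->s5 s3-a->s6 s3-b->s7 s4-a->s3 s4-b->s8 s5-a->s9 s5-b->s5 s6-a->s6 s6-b->s10 s7-a->s6 s7-b->s11 s8-a->s12 s8-b->s8 s9-a->s3 s9-b->s4 s10-a->s6 s10-b->s13 s11-a->s14 s11-b->s11 s12-a->s6 s12-b->s7 s13-a->s14 s13-b->s13 s14-a->s6 s14-b->s10

Handle the two conditions separately and then intersect. One (4 states) tracks how much of the suffix `bba` has currently been matched; the other (4 states) tracks the count of `a`s, saturating at 3. Each combined state is a pair, one component from each; accept when both components accept.
15 states suffice.
          a    b  
>  s0     s1   s2 
   s1     s3   s4 
   s2     s1   s5 
   s3     s6   s7 
   s4     s3   s8 
   s5     s9   s5 
   s6     s6  s10 
   s7     s6  s11 
   s8    s12   s8 
 * s9     s3   s4 
   s10    s6  s13 
   s11   s14  s11 
 * s12    s6   s7 
   s13   s14  s13 
   s14    s6  s10 
(> = start, * = accepting)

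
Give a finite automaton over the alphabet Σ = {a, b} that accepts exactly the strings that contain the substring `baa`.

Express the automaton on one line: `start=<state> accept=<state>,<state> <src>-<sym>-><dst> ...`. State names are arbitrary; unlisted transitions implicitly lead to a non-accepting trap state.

States S0..S2 record the length of the longest prefix of `baa` that matches the current input suffix. Reaching S3 means `baa` has been seen, and we stay there forever. Accept from S3.
4 states suffice.
        a   b  
>  S0   S0  S1 
   S1   S2  S1 
   S2   S3  S1 
 * S3   S3  S3 
(> = start, * = accepting)

start=S0 accept=S3 S0-a->S0 S0-b->S1 S1-a->S2 S1-b->S1 S2-a->S3 S2-b->S1 S3-a->S3 S3-b->S3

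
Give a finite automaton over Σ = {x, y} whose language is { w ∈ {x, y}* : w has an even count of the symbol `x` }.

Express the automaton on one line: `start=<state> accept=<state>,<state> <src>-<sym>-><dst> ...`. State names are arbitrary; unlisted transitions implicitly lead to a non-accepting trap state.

The only thing that matters is how many `x`s have appeared, reduced mod 2. Use one state per residue: S0 for 0, …, S1 for 1. Reading `x` moves to the next residue; anything else stays put. S0 is accepting.
        x   y  
>* S0   S1  S0 
   S1   S0  S1 
(> = start, * = accepting)

start=S0 accept=S0 S0-x->S1 S0-y->S0 S1-x->S0 S1-y->S1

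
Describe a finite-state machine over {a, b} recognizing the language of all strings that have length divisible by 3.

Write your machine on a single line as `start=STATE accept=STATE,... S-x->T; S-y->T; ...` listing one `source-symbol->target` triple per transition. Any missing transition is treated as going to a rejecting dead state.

start=q0; accept=q0; q0-a->q1; q0-b->q1; q1-a->q2; q1-b->q2; q2-a->q0; q2-b->q0

Count input length modulo 3: every symbol advances one step around the cycle q0 → q1 → q2 → q0. Accept at q0.
With 3 states:
        a   b  
>* q0   q1  q1 
   q1   q2  q2 
   q2   q0  q0 
(> = start, * = accepting)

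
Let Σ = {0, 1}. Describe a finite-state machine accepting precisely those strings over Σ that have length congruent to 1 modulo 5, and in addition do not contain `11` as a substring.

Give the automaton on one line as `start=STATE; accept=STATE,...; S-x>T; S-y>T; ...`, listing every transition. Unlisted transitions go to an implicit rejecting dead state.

start=q0; accept=q1,q2; q0-0>q1; q0-1>q2; q1-0>q3; q1-1>q4; q2-0>q3; q2-1>q5; q3-0>q6; q3-1>q7; q4-0>q6; q4-1>q8; q5-0>q8; q5-1>q8; q6-0>q9; q6-1>q10; q7-0>q9; q7-1>q11; q8-0>q11; q8-1>q11; q9-0>q0; q9-1>q12; q10-0>q0; q10-1>q13; q11-0>q13; q11-1>q13; q12-0>q1; q12-1>q14; q13-0>q14; q13-1>q14; q14-0>q5; q14-1>q5

Run two small machines in parallel and take their product. One (5 states) tracks the input length modulo 5; the other (3 states) tracks partial matches of the forbidden pattern `11`. Each combined state is a pair, one component from each; accept when both components accept.
          0    1  
>  q0     q1   q2 
 * q1     q3   q4 
 * q2     q3   q5 
   q3     q6   q7 
   q4     q6   q8 
   q5     q8   q8 
   q6     q9  q10 
   q7     q9  q11 
   q8    q11  q11 
   q9     q0  q12 
   q10    q0  q13 
   q11   q13  q13 
   q12    q1  q14 
   q13   q14  q14 
   q14    q5   q5 
(> = start, * = accepting)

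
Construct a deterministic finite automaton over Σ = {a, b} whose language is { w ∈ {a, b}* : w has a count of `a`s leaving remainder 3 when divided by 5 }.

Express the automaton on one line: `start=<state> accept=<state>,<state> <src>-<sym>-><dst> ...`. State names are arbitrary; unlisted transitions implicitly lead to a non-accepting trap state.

start=q0 accept=q3 q0-a->q1 q0-b->q0 q1-a->q2 q1-b->q1 q2-a->q3 q2-b->q2 q3-a->q4 q3-b->q3 q4-a->q0 q4-b->q4

Keep the running count of `a`s modulo 5: each `a` advances along the cycle q0 → q1 → q2 → q3 → q4 → q0 while other symbols loop. Accept at q3.
5 states suffice.
        a   b  
>  q0   q1  q0 
   q1   q2  q1 
   q2   q3  q2 
 * q3   q4  q3 
   q4   q0  q4 
(> = start, * = accepting)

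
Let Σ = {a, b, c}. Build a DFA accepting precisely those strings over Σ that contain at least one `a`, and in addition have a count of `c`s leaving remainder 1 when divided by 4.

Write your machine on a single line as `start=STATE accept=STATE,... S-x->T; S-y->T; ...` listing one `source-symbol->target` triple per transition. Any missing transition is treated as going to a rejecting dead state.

start=q0; accept=q3; q0-a->q1; q0-b->q0; q0-c->q2; q1-a->q1; q1-b->q1; q1-c->q3; q2-a->q3; q2-b->q2; q2-c->q4; q3-a->q3; q3-b->q3; q3-c->q5; q4-a->q5; q4-b->q4; q4-c->q6; q5-a->q5; q5-b->q5; q5-c->q7; q6-a->q7; q6-b->q6; q6-c->q0; q7-a->q7; q7-b->q7; q7-c->q1

Build one automaton per condition and run them in lockstep. The first has 3 states tracking the count of `a`s, saturating at 2; the second has 4 states tracking the count of `c`s modulo 4. A product state is a pair (one from each), accepting exactly when both do. Minimizing collapses redundant product states.
With 8 states:
        a   b   c  
>  q0   q1  q0  q2 
   q1   q1  q1  q3 
   q2   q3  q2  q4 
 * q3   q3  q3  q5 
   q4   q5  q4  q6 
   q5   q5  q5  q7 
   q6   q7  q6  q0 
   q7   q7  q7  q1 
(> = start, * = accepting)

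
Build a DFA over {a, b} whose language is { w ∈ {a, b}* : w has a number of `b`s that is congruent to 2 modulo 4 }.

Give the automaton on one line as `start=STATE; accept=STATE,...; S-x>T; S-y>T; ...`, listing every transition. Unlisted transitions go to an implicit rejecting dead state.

start=q0; accept=q2; q0-a>q0; q0-b>q1; q1-a>q1; q1-b>q2; q2-a>q2; q2-b>q3; q3-a>q3; q3-b>q0

Keep the running count of `b`s modulo 4: each `b` advances along the cycle q0 → q1 → q2 → q3 → q0 while other symbols loop. Accept at q2.
With 4 states:
        a   b  
>  q0   q0  q1 
   q1   q1  q2 
 * q2   q2  q3 
   q3   q3  q0 
(> = start, * = accepting)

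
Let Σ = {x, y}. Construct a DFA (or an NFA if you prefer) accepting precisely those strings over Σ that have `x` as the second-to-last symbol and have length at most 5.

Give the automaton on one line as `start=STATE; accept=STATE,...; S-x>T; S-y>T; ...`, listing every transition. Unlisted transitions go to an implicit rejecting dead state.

start=q0; accept=q3,q4,q7,q8,q11,q12; q0-x>q1; q0-y>q2; q1-x>q3; q1-y>q4; q2-x>q5; q2-y>q6; q3-x>q7; q3-y>q8; q4-x>q9; q4-y>q10; q5-x>q7; q5-y>q8; q6-x>q9; q6-y>q10; q7-x>q11; q7-y>q12; q8-x>q13; q8-y>q14; q9-x>q11; q9-y>q12; q10-x>q13; q10-y>q14; q11-x>q12; q11-y>q12; q12-x>q14; q12-y>q14; q13-x>q12; q13-y>q12; q14-x>q14; q14-y>q14

Handle the two conditions separately and then intersect. One (7 states) tracks the last 2 symbols read; the other (7 states) tracks the input length, saturating at 6. Each combined state is a pair, one component from each; accept when both components accept. After merging equivalent states the machine shrinks.
15 states suffice.
          x    y  
>  q0     q1   q2 
   q1     q3   q4 
   q2     q5   q6 
 * q3     q7   q8 
 * q4     q9  q10 
   q5     q7   q8 
   q6     q9  q10 
 * q7    q11  q12 
 * q8    q13  q14 
   q9    q11  q12 
   q10   q13  q14 
 * q11   q12  q12 
 * q12   q14  q14 
   q13   q12  q12 
   q14   q14  q14 
(> = start, * = accepting)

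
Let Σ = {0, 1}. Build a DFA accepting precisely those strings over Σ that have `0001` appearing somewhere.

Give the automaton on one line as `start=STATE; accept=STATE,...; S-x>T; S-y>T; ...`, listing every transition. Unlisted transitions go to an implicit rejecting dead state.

Track how much of `0001` has been matched so far: state S0 is no progress, S4 is the absorbing accept state reached once `0001` has occurred. Intermediate states record partial matches; on a mismatch, fall back to the longest reusable overlap.
With 5 states:
        0   1  
>  S0   S1  S0 
   S1   S2  S0 
   S2   S3  S0 
   S3   S3  S4 
 * S4   S4  S4 
(> = start, * = accepting)

start=S0; accept=S4; S0-0>S1; S0-1>S0; S1-0>S2; S1-1>S0; S2-0>S3; S2-1>S0; S3-0>S3; S3-1>S4; S4-0>S4; S4-1>S4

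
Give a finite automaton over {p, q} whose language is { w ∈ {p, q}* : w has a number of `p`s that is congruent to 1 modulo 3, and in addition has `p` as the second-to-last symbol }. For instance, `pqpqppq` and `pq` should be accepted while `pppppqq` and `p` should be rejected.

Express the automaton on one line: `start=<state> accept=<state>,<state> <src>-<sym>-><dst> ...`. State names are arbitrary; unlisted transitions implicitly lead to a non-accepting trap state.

start=S0 accept=S3,S6 S0-p->S1 S0-q->S0 S1-p->S2 S1-q->S3 S2-p->S4 S2-q->S2 S3-p->S2 S3-q->S5 S4-p->S6 S4-q->S0 S5-p->S2 S5-q->S5 S6-p->S2 S6-q->S3

Run two small machines in parallel and take their product. One (3 states) tracks the count of `p`s modulo 3; the other (7 states) tracks the last 2 symbols read. Each combined state is a pair, one component from each; accept when both components accept. Equivalent product states are then merged.
With 7 states:
        p   q  
>  S0   S1  S0 
   S1   S2  S3 
   S2   S4  S2 
 * S3   S2  S5 
   S4   S6  S0 
   S5   S2  S5 
 * S6   S2  S3 
(> = start, * = accepting)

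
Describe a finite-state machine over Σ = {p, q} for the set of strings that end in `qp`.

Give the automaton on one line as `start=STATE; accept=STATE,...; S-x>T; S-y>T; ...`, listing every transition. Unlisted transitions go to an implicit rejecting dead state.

Let each state record the length of the longest suffix of the input read so far that is also a prefix of `qp`. S1 means the last symbol is `q`; S2 means the last 2 symbols are `qp`. Accept only at S2, where the string currently ends in `qp`.
3 states suffice.
        p   q  
>  S0   S0  S1 
   S1   S2  S1 
 * S2   S0  S1 
(> = start, * = accepting)

start=S0; accept=S2; S0-p>S0; S0-q>S1; S1-p>S2; S1-q>S1; S2-p>S0; S2-q>S1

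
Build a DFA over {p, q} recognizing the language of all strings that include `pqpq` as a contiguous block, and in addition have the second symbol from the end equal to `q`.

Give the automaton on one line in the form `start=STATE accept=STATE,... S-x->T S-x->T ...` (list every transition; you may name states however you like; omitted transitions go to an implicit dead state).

Build one automaton per condition and run them in lockstep. One (5 states) tracks whether and how much of `pqpq` has been seen; the other (7 states) tracks the last 2 symbols read. Each combined state is a pair, one component from each; accept when both components accept. After merging equivalent states the machine shrinks.
8 states suffice.
        p   q  
>  S0   S1  S0 
   S1   S1  S2 
   S2   S3  S0 
   S3   S1  S4 
   S4   S5  S6 
 * S5   S7  S4 
 * S6   S5  S6 
   S7   S7  S4 
(> = start, * = accepting)

start=S0 accept=S5,S6 S0-p->S1 S0-q->S0 S1-p->S1 S1-q->S2 S2-p->S3 S2-q->S0 S3-p->S1 S3-q->S4 S4-p->S5 S4-q->S6 S5-p->S7 S5-q->S4 S6-p->S5 S6-q->S6 S7-p->S7 S7-q->S4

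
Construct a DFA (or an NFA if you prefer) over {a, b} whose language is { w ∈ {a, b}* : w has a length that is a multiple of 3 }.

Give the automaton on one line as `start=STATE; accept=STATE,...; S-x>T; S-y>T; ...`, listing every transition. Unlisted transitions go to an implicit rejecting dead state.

start=q0; accept=q0; q0-a>q1; q0-b>q1; q1-a>q2; q1-b>q2; q2-a>q0; q2-b>q0

Only the length mod 3 matters, so use a 3-cycle: from any state, every input symbol moves to the next state, wrapping q2 back to q0. Mark q0 accepting.
        a   b  
>* q0   q1  q1 
   q1   q2  q2 
   q2   q0  q0 
(> = start, * = accepting)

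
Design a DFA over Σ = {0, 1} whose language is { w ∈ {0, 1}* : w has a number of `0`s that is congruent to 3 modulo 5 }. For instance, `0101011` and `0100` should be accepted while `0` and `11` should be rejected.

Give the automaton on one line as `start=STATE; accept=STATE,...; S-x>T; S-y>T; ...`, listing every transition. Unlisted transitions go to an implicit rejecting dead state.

The only thing that matters is how many `0`s have appeared, reduced mod 5. Use one state per residue: A for 0, …, E for 4. Reading `0` moves to the next residue; anything else stays put. D is accepting.
       0  1 
>  A   B  A 
   B   C  B 
   C   D  C 
 * D   E  D 
   E   A  E 
(> = start, * = accepting)

start=A; accept=D; A-0>B; A-1>A; B-0>C; B-1>B; C-0>D; C-1>C; D-0>E; D-1>D; E-0>A; E-1>E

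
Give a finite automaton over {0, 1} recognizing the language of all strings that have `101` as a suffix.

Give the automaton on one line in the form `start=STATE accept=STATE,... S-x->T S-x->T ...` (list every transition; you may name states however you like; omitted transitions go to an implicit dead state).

Remember how much of `101` the current input suffix matches. State q0 means no match yet; q1 means the last symbol is `1`; q2 means the last 2 symbols are `10`; q3 means the last 3 symbols are `101`. Only q3 accepts. On a mismatch, fall back to the longest proper suffix that is still a prefix of `101`.
With 4 states:
        0   1  
>  q0   q0  q1 
   q1   q2  q1 
   q2   q0  q3 
 * q3   q2  q1 
(> = start, * = accepting)

start=q0 accept=q3 q0-0->q0 q0-1->q1 q1-0->q2 q1-1->q1 q2-0->q0 q2-1->q3 q3-0->q2 q3-1->q1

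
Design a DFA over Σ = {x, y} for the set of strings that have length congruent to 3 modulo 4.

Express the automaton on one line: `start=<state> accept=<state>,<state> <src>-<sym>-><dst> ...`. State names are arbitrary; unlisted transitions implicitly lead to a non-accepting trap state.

Only the length mod 4 matters, so use a 4-cycle: from any state, every input symbol moves to the next state, wrapping q3 back to q0. Mark q3 accepting.
With 4 states:
        x   y  
>  q0   q1  q1 
   q1   q2  q2 
   q2   q3  q3 
 * q3   q0  q0 
(> = start, * = accepting)

start=q0 accept=q3 q0-x->q1 q0-y->q1 q1-x->q2 q1-y->q2 q2-x->q3 q2-y->q3 q3-x->q0 q3-y->q0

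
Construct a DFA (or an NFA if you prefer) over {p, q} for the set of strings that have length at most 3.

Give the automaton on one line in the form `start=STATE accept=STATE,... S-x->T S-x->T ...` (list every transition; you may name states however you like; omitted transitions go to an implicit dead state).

start=s0 accept=s0,s1,s2,s3 s0-p->s1 s0-q->s1 s1-p->s2 s1-q->s2 s2-p->s3 s2-q->s3 s3-p->s4 s3-q->s4 s4-p->s4 s4-q->s4

We only need to distinguish lengths 0, 1, …, 3, and '>3'. Chain s0 → s1 → s2 → s3 → s4 on every symbol, with s4 looping. Accepting states: {s0, s1, s2, s3}.
5 states suffice.
        p   q  
>* s0   s1  s1 
 * s1   s2  s2 
 * s2   s3  s3 
 * s3   s4  s4 
   s4   s4  s4 
(> = start, * = accepting)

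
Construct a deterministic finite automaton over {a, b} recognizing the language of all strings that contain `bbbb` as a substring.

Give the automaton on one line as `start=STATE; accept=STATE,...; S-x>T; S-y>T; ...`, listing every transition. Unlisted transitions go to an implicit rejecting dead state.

States s0..s3 record the length of the longest prefix of `bbbb` that matches the current input suffix. Reaching s4 means `bbbb` has been seen, and we stay there forever. Accept from s4.
        a   b  
>  s0   s0  s1 
   s1   s0  s2 
   s2   s0  s3 
   s3   s0  s4 
 * s4   s4  s4 
(> = start, * = accepting)

start=s0; accept=s4; s0-a>s0; s0-b>s1; s1-a>s0; s1-b>s2; s2-a>s0; s2-b>s3; s3-a>s0; s3-b>s4; s4-a>s4; s4-b>s4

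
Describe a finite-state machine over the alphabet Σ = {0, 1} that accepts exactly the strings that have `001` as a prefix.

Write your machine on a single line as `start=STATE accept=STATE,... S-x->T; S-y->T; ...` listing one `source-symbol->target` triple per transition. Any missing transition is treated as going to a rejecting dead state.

start=q0; accept=q3; q0-0->q1; q0-1->q4; q1-0->q2; q1-1->q4; q2-0->q4; q2-1->q3; q3-0->q3; q3-1->q3; q4-0->q4; q4-1->q4

Check the first 3 symbols one by one: q0 through q2 record how many have matched `001` so far; any wrong symbol goes to the dead state q4. After all 3 match we enter the accepting sink q3.
5 states suffice.
        0   1  
>  q0   q1  q4 
   q1   q2  q4 
   q2   q4  q3 
 * q3   q3  q3 
   q4   q4  q4 
(> = start, * = accepting)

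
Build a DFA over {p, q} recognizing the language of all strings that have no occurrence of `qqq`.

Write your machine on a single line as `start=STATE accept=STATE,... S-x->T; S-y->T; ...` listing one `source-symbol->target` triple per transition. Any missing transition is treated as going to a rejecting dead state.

start=s0; accept=s0,s1,s2; s0-p->s0; s0-q->s1; s1-p->s0; s1-q->s2; s2-p->s0; s2-q->s3; s3-p->s3; s3-q->s3

Track partial matches of the forbidden pattern `qqq`. State s3 is a dead state reached once `qqq` has occurred; every other state accepts. s0 means no part of `qqq` is currently matched.
4 states suffice.
        p   q  
>* s0   s0  s1 
 * s1   s0  s2 
 * s2   s0  s3 
   s3   s3  s3 
(> = start, * = accepting)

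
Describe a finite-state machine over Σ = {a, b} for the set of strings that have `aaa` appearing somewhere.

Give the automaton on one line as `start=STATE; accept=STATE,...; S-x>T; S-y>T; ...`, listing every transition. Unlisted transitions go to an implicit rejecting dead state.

Track how much of `aaa` has been matched so far: state S0 is no progress, S3 is the absorbing accept state reached once `aaa` has occurred. Intermediate states record partial matches; on a mismatch, fall back to the longest reusable overlap.
With 4 states:
        a   b  
>  S0   S1  S0 
   S1   S2  S0 
   S2   S3  S0 
 * S3   S3  S3 
(> = start, * = accepting)

start=S0; accept=S3; S0-a>S1; S0-b>S0; S1-a>S2; S1-b>S0; S2-a>S3; S2-b>S0; S3-a>S3; S3-b>S3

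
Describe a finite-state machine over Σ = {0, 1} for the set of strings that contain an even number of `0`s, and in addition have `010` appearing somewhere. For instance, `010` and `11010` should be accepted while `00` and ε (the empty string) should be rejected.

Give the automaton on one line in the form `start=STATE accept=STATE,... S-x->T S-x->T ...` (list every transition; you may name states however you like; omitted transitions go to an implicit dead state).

Build one automaton per condition and run them in lockstep. The first has 2 states tracking the count of `0`s modulo 2; the second has 4 states tracking whether and how much of `010` has been seen. A product state is a pair (one from each), accepting exactly when both do.
        0   1  
>  S0   S1  S0 
   S1   S2  S3 
   S2   S1  S4 
   S3   S5  S6 
   S4   S7  S0 
 * S5   S7  S5 
   S6   S2  S6 
   S7   S5  S7 
(> = start, * = accepting)

start=S0 accept=S5 S0-0->S1 S0-1->S0 S1-0->S2 S1-1->S3 S2-0->S1 S2-1->S4 S3-0->S5 S3-1->S6 S4-0->S7 S4-1->S0 S5-0->S7 S5-1->S5 S6-0->S2 S6-1->S6 S7-0->S5 S7-1->S7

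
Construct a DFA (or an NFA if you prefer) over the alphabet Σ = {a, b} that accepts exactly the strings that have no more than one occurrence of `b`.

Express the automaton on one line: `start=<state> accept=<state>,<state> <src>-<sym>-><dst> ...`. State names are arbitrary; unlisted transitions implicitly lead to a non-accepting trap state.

Only the number of `b`s matters, and only up to 2. Make a chain S0 → S1 → S2 advanced by each `b` (with S2 absorbing); every other symbol self-loops. The accepting set is {S0, S1}.
3 states suffice.
        a   b  
>* S0   S0  S1 
 * S1   S1  S2 
   S2   S2  S2 
(> = start, * = accepting)

start=S0 accept=S0,S1 S0-a->S0 S0-b->S1 S1-a->S1 S1-b->S2 S2-a->S2 S2-b->S2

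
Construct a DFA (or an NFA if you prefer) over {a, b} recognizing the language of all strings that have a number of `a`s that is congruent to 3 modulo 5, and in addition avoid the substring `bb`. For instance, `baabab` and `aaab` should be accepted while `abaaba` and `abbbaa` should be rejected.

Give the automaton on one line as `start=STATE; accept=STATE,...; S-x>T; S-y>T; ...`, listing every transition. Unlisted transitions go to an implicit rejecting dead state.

Run two small machines in parallel and take their product. One (5 states) tracks the count of `a`s modulo 5; the other (3 states) tracks partial matches of the forbidden pattern `bb`. Each combined state is a pair, one component from each; accept when both components accept.
With 15 states:
          a    b  
>  q0     q1   q2 
   q1     q3   q4 
   q2     q1   q5 
   q3     q6   q7 
   q4     q3   q8 
   q5     q8   q5 
 * q6     q9  q10 
   q7     q6  q11 
   q8    q11   q8 
   q9     q0  q12 
 * q10    q9  q13 
   q11   q13  q11 
   q12    q0  q14 
   q13   q14  q13 
   q14    q5  q14 
(> = start, * = accepting)

start=q0; accept=q6,q10; q0-a>q1; q0-b>q2; q1-a>q3; q1-b>q4; q2-a>q1; q2-b>q5; q3-a>q6; q3-b>q7; q4-a>q3; q4-b>q8; q5-a>q8; q5-b>q5; q6-a>q9; q6-b>q10; q7-a>q6; q7-b>q11; q8-a>q11; q8-b>q8; q9-a>q0; q9-b>q12; q10-a>q9; q10-b>q13; q11-a>q13; q11-b>q11; q12-a>q0; q12-b>q14; q13-a>q14; q13-b>q13; q14-a>q5; q14-b>q14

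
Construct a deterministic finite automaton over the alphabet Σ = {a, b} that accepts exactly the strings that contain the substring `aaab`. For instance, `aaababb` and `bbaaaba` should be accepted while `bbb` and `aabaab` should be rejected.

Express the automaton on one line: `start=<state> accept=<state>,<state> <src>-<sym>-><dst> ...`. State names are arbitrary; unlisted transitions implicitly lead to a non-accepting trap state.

start=s0 accept=s4 s0-a->s1 s0-b->s0 s1-a->s2 s1-b->s0 s2-a->s3 s2-b->s0 s3-a->s3 s3-b->s4 s4-a->s4 s4-b->s4

Track how much of `aaab` has been matched so far: state s0 is no progress, s4 is the absorbing accept state reached once `aaab` has occurred. Intermediate states record partial matches; on a mismatch, fall back to the longest reusable overlap.
A 5-state machine:
        a   b  
>  s0   s1  s0 
   s1   s2  s0 
   s2   s3  s0 
   s3   s3  s4 
 * s4   s4  s4 
(> = start, * = accepting)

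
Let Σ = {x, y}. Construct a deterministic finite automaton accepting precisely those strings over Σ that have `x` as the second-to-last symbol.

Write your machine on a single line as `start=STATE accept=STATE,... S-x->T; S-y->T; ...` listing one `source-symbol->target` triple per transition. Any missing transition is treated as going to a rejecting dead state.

start=s0; accept=s3,s4; s0-x->s1; s0-y->s2; s1-x->s3; s1-y->s4; s2-x->s5; s2-y->s6; s3-x->s3; s3-y->s4; s4-x->s5; s4-y->s6; s5-x->s3; s5-y->s4; s6-x->s5; s6-y->s6

Because acceptance depends on a position counted from the end, the machine has to buffer the most recent 2 symbols. Make each state the string of the last up-to-2 symbols read; on input `x` shift the window left and append `x`. Accept when the buffered window has length 2 and begins with `x`.
A 7-state machine:
        x   y  
>  s0   s1  s2 
   s1   s3  s4 
   s2   s5  s6 
 * s3   s3  s4 
 * s4   s5  s6 
   s5   s3  s4 
   s6   s5  s6 
(> = start, * = accepting)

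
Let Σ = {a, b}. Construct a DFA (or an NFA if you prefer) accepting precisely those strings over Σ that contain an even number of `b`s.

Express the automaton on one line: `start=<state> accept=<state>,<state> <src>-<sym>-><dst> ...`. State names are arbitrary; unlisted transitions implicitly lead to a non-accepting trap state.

Keep the running count of `b`s modulo 2: each `b` advances along the cycle q0 → q1 → q0 while other symbols loop. Accept at q0.
A 2-state machine:
        a   b  
>* q0   q0  q1 
   q1   q1  q0 
(> = start, * = accepting)

start=q0 accept=q0 q0-a->q0 q0-b->q1 q1-a->q1 q1-b->q0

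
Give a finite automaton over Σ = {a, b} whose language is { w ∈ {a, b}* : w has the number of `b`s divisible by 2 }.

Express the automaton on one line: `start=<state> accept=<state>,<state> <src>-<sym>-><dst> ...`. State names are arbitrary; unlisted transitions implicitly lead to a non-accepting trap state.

start=s0 accept=s0 s0-a->s0 s0-b->s1 s1-a->s1 s1-b->s0

The only thing that matters is how many `b`s have appeared, reduced mod 2. Use one state per residue: s0 for 0, …, s1 for 1. Reading `b` moves to the next residue; anything else stays put. s0 is accepting.
A 2-state machine:
        a   b  
>* s0   s0  s1 
   s1   s1  s0 
(> = start, * = accepting)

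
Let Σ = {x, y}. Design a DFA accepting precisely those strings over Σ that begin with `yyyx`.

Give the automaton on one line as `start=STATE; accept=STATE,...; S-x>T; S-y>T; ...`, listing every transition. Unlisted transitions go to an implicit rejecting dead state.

Walk along `yyyx` while the input agrees: from S0 take `y` to S1, and so on. Any deviation drops to the rejecting sink S5. Once S4 is reached the prefix is confirmed and every continuation is accepted.
A 6-state machine:
        x   y  
>  S0   S5  S1 
   S1   S5  S2 
   S2   S5  S3 
   S3   S4  S5 
 * S4   S4  S4 
   S5   S5  S5 
(> = start, * = accepting)

start=S0; accept=S4; S0-x>S5; S0-y>S1; S1-x>S5; S1-y>S2; S2-x>S5; S2-y>S3; S3-x>S4; S3-y>S5; S4-x>S4; S4-y>S4; S5-x>S5; S5-y>S5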